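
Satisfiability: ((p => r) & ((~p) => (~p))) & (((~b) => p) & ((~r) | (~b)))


Search for a satisfying assignment over {b, p, r}.
Try b=True, p=False, r=False: the formula evaluates to True.
A satisfying assignment exists.

Satisfiable.


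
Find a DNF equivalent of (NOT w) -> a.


Step 1: Rewrite (¬w) → a as ¬(¬w) ∨ a.
Step 2: Eliminate any double negations (¬¬X = X).

w OR a


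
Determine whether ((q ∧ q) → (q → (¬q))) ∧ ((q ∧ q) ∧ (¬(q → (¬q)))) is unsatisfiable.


Truth table over {q}:
q | φ
-----
F | F
T | F
Every row is false.

Yes, it is a contradiction.


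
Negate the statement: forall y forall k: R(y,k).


Negation flips each quantifier (∀↔∃) and negates the inner predicate.
¬(forall y forall k: φ) = exists y exists k: ¬φ.

exists y exists k: ~(R(y,k))


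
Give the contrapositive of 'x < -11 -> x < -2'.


The contrapositive of (P → Q) is (¬Q → ¬P); it is logically equivalent to the original.
Here P = 'x < -11' and Q = 'x < -2'.

If not (x < -2), then not (x < -11).


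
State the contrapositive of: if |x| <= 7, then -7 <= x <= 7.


The contrapositive of (P → Q) is (¬Q → ¬P); it is logically equivalent to the original.
Here P = '|x| <= 7' and Q = '-7 <= x <= 7'.

If not (-7 <= x <= 7), then not (|x| <= 7).


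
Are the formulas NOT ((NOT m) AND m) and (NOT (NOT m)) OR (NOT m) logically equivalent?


Compare truth tables:
m | φ | ψ
---------
F | T | T
T | T | T
The columns φ and ψ agree on every row.

Yes, they are logically equivalent.


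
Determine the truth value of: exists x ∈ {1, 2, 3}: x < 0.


Evaluate the predicate on each element: 1:False, 2:False, 3:False.
No element satisfies the predicate.

False


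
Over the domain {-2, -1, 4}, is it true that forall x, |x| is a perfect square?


Evaluate the predicate on each element: -2:False, -1:True, 4:True.
Counterexample x = -2 fails the predicate.

False


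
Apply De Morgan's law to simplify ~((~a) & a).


De Morgan: the negation of a conjunction is the disjunction of the negations.
Distribute ~ across &, flipping it to |, and negate each literal.

a | (~a)


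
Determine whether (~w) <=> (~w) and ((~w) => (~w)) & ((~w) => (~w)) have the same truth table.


Compare truth tables:
w | φ | ψ
---------
False | True | True
True | True | True
The columns φ and ψ agree on every row.

Yes, they are logically equivalent.


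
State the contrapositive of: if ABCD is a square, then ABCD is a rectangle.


The contrapositive of (P → Q) is (¬Q → ¬P); it is logically equivalent to the original.
Here P = 'ABCD is a square' and Q = 'ABCD is a rectangle'.

If not (ABCD is a rectangle), then not (ABCD is a square).


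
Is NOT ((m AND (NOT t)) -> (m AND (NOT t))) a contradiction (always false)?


Truth table over {m, t}:
m | t | φ
---------
F | F | F
T | F | F
F | T | F
T | T | F
Every row is false.

Yes, it is a contradiction.


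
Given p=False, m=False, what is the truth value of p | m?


Disjunction is false only when both operands are false.
Substitute: p=False, m=False.
False | False evaluates to False.

False


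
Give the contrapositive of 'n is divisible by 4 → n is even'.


The contrapositive of (P → Q) is (¬Q → ¬P); it is logically equivalent to the original.
Here P = 'n is divisible by 4' and Q = 'n is even'.

If not (n is even), then not (n is divisible by 4).


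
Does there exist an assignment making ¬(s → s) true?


Check all 2 assignments over {s}:
s | φ
-----
F | F
T | F
No assignment makes the formula true.

Unsatisfiable.


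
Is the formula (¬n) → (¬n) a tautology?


Build the truth table over {n}:
n | φ
-----
F | T
T | T
Every row evaluates to true.

Yes, it is a tautology.


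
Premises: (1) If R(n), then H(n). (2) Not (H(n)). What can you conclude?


Modus tollens: from (P → Q) and ¬Q, infer ¬P.
Q = 'H(n)' is denied; since P → Q, P must also fail.

Not (R(n)).


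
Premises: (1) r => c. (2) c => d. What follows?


Hypothetical syllogism: from (P → Q) and (Q → R), infer (P → R).
Chain the two implications through the shared middle term 'c'.

r => d


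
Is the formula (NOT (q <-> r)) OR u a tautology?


Build the truth table over {q, r, u}:
q | r | u | φ
-------------
F | F | F | F
T | F | F | T
F | T | F | T
T | T | F | F
F | F | T | T
T | F | T | T
F | T | T | T
T | T | T | T
Counterexample at row 1: with q=F, r=F, u=F, the formula is F.

No, it is not a tautology.


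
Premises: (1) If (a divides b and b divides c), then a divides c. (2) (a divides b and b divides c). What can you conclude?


Modus ponens: from (P → Q) and P, infer Q.
P = '(a divides b and b divides c)' is asserted, and P → Q holds, so Q follows.

a divides c.


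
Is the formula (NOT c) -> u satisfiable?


Search for a satisfying assignment over {c, u}.
Try c=T, u=F: the formula evaluates to T.
A satisfying assignment exists.

Satisfiable.


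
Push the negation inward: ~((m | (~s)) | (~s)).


De Morgan: the negation of a disjunction is the conjunction of the negations.
Distribute ~ across |, flipping it to &, and negate each literal.

((~m) & s) & s


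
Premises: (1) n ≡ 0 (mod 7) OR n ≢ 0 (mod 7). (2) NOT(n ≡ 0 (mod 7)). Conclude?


Disjunctive syllogism: from (P ∨ Q) and ¬P, infer Q.
One disjunct, 'n ≡ 0 (mod 7)', is ruled out; the other must hold.

n ≢ 0 (mod 7)


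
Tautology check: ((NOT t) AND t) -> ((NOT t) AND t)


Build the truth table over {t}:
t | φ
-----
F | T
T | T
Every row evaluates to true.

Yes, it is a tautology.


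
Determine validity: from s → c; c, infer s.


This is affirming the consequent (fallacy). There exist truth assignments where the premises are all true but the conclusion is false.

Invalid.


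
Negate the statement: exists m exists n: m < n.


Negation flips each quantifier (∀↔∃) and negates the inner predicate.
¬(exists m exists n: φ) = forall m forall n: ¬φ.

forall m forall n: ~(m < n)


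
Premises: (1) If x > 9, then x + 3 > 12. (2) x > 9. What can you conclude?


Modus ponens: from (P → Q) and P, infer Q.
P = 'x > 9' is asserted, and P → Q holds, so Q follows.

x + 3 > 12.


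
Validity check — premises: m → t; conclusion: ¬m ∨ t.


This matches the form of material implication: the conclusion follows in every model of the premises.

Valid.


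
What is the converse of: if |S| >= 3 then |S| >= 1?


The converse of (P → Q) is (Q → P). It is not in general equivalent to the original.
Here P = '|S| >= 3' and Q = '|S| >= 1'.

If |S| >= 1, then |S| >= 3.


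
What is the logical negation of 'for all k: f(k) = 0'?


¬(for all x: φ) = there exists x: ¬φ, and ¬(there exists x: φ) = for all x: ¬φ.
Apply to the universal statement.

there exists k: NOT(f(k) = 0)


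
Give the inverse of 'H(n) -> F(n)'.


The inverse of (P → Q) is (¬P → ¬Q). It is equivalent to the converse, not to the original.
Here P = 'H(n)' and Q = 'F(n)'.

If not (H(n)), then not (F(n)).


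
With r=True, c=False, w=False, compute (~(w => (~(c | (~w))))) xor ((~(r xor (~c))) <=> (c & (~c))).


Substitute r=True, c=False, w=False:
… (earlier sub-steps elided)
~(c | (~w)) = False
w => (~(c | (~w))) = False => False = True
~(w => (~(c | (~w)))) = False
~c = True
r xor (~c) = True xor True = False
~(r xor (~c)) = True
~c = True
c & (~c) = False & True = False
(~(r xor (~c))) <=> (c & (~c)) = True <=> False = False
(~(w => (~(c | (~w))))) xor ((~(r xor (~c))) <=> (c & (~c))) = False xor False = False

False


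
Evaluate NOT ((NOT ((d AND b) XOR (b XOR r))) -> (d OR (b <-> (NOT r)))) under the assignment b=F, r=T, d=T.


Substitute b=F, r=T, d=T:
d AND b = T AND F = F
b XOR r = F XOR T = T
(d AND b) XOR (b XOR r) = F XOR T = T
NOT ((d AND b) XOR (b XOR r)) = F
NOT r = F
b <-> (NOT r) = F <-> F = T
d OR (b <-> (NOT r)) = T OR T = T
(NOT ((d AND b) XOR (b XOR r))) -> (d OR (b <-> (NOT r))) = F -> T = T
NOT ((NOT ((d AND b) XOR (b XOR r))) -> (d OR (b <-> (NOT r)))) = F

F


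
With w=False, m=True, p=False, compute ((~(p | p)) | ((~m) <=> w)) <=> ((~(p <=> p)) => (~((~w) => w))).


Substitute w=False, m=True, p=False:
… (earlier sub-steps elided)
~m = False
(~m) <=> w = False <=> False = True
(~(p | p)) | ((~m) <=> w) = True | True = True
p <=> p = False <=> False = True
~(p <=> p) = False
~w = True
(~w) => w = True => False = False
~((~w) => w) = True
(~(p <=> p)) => (~((~w) => w)) = False => True = True
((~(p | p)) | ((~m) <=> w)) <=> ((~(p <=> p)) => (~((~w) => w))) = True <=> True = True

True


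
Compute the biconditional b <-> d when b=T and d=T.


Biconditional is true when both operands have the same truth value.
Substitute: b=T, d=T.
T <-> T evaluates to T.

T


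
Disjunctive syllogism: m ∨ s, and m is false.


Disjunctive syllogism: from (P ∨ Q) and ¬P, infer Q.
One disjunct, 'm', is ruled out; the other must hold.

s


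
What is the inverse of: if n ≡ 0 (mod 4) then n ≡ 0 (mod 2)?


The inverse of (P → Q) is (¬P → ¬Q). It is equivalent to the converse, not to the original.
Here P = 'n ≡ 0 (mod 4)' and Q = 'n ≡ 0 (mod 2)'.

If not (n ≡ 0 (mod 4)), then not (n ≡ 0 (mod 2)).


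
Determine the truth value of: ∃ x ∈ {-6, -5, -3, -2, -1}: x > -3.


Evaluate the predicate on each element: -6:F, -5:F, -3:F, -2:T, -1:T.
Witness x = -2 satisfies the predicate.

T


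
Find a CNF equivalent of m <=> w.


Step 1: Rewrite m ↔ w as (m → w) ∧ (w → m).
Step 2: Rewrite each implication as a disjunction.

((~m) | w) & ((~w) | m)


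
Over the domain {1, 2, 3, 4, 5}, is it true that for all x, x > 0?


Evaluate the predicate on each element: 1:T, 2:T, 3:T, 4:T, 5:T.
Every element satisfies the predicate.

T


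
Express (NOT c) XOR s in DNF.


Step 1: (¬c) ⊕ s is true exactly when they disagree: ((¬c) ∧ ¬s) ∨ (¬(¬c) ∧ s).
Step 2: Eliminate any double negations (¬¬X = X).

((NOT c) AND (NOT s)) OR (c AND s)


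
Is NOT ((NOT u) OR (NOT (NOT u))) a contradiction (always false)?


Truth table over {u}:
u | φ
-----
F | F
T | F
Every row is false.

Yes, it is a contradiction.


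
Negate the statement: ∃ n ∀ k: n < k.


Negation flips each quantifier (∀↔∃) and negates the inner predicate.
¬(∃ n ∀ k: φ) = ∀ n ∃ k: ¬φ.

∀ n ∃ k: ¬(n < k)


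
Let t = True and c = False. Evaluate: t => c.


Implication is false only when antecedent is true and consequent is false.
Substitute: t=True, c=False.
True => False evaluates to False.

False


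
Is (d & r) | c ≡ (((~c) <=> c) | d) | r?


Compare truth tables:
c | d | r | φ | ψ
-----------------
False | False | False | False | False
True | False | False | True | False
False | True | False | False | True
True | True | False | True | True
False | False | True | False | True
True | False | True | True | True
False | True | True | True | True
True | True | True | True | True
They differ at row 2 (c=True, d=False, r=False): φ=True but ψ=False.

No, they are not logically equivalent.


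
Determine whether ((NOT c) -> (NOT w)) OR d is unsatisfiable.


Truth table over {c, d, w}:
c | d | w | φ
-------------
F | F | F | T
T | F | F | T
F | T | F | T
T | T | F | T
F | F | T | F
T | F | T | T
F | T | T | T
T | T | T | T
Satisfying assignment at row 1: c=F, d=F, w=F gives T.

No, it is not a contradiction.


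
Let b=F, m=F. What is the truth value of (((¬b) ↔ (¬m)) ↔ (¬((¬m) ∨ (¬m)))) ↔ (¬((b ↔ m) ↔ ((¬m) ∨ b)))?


Substitute b=F, m=F:
… (earlier sub-steps elided)
¬m = T
(¬m) ∨ (¬m) = T ∨ T = T
¬((¬m) ∨ (¬m)) = F
((¬b) ↔ (¬m)) ↔ (¬((¬m) ∨ (¬m))) = T ↔ F = F
b ↔ m = F ↔ F = T
¬m = T
(¬m) ∨ b = T ∨ F = T
(b ↔ m) ↔ ((¬m) ∨ b) = T ↔ T = T
¬((b ↔ m) ↔ ((¬m) ∨ b)) = F
(((¬b) ↔ (¬m)) ↔ (¬((¬m) ∨ (¬m)))) ↔ (¬((b ↔ m) ↔ ((¬m) ∨ b))) = F ↔ F = T

T


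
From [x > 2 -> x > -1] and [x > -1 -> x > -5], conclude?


Hypothetical syllogism: from (P → Q) and (Q → R), infer (P → R).
Chain the two implications through the shared middle term 'x > -1'.

x > 2 -> x > -5


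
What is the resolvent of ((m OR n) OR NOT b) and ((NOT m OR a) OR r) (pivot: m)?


The clauses contain complementary literals m and NOTm.
Resolution eliminates this pair and disjoins the remaining literals (merging duplicates).

(((NOT b OR n) OR r) OR a)


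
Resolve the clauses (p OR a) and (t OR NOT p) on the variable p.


The clauses contain complementary literals p and NOTp.
Resolution eliminates this pair and disjoins the remaining literals (merging duplicates).

(a OR t)


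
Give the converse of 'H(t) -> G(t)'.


The converse of (P → Q) is (Q → P). It is not in general equivalent to the original.
Here P = 'H(t)' and Q = 'G(t)'.

If G(t), then H(t).


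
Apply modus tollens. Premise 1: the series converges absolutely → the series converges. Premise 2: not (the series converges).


Modus tollens: from (P → Q) and ¬Q, infer ¬P.
Q = 'the series converges' is denied; since P → Q, P must also fail.

Not (the series converges absolutely).


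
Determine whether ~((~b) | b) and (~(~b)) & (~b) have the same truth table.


Compare truth tables:
b | φ | ψ
---------
False | False | False
True | False | False
The columns φ and ψ agree on every row.

Yes, they are logically equivalent.


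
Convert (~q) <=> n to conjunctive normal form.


Step 1: Rewrite (¬q) ↔ n as ((¬q) → n) ∧ (n → (¬q)).
Step 2: Rewrite each implication as a disjunction.
Step 3: Eliminate any double negations (¬¬X = X).

(q | n) & ((~n) | (~q))


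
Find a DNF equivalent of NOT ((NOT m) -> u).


Step 1: Rewrite implication then negate: ¬(¬(¬m) ∨ u) = (¬m) ∧ ¬u.

(NOT m) AND (NOT u)


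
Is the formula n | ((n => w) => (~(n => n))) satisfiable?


Search for a satisfying assignment over {n, w}.
Try n=True, w=False: the formula evaluates to True.
A satisfying assignment exists.

Satisfiable.


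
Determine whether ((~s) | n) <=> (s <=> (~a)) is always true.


Build the truth table over {a, n, s}:
a | n | s | φ
-------------
False | False | False | False
True | False | False | True
False | True | False | False
True | True | False | True
False | False | True | False
True | False | True | True
False | True | True | True
True | True | True | False
Counterexample at row 1: with a=False, n=False, s=False, the formula is False.

No, it is not a tautology.


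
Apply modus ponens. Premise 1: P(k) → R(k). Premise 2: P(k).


Modus ponens: from (P → Q) and P, infer Q.
P = 'P(k)' is asserted, and P → Q holds, so Q follows.

R(k).


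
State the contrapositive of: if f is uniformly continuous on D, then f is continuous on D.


The contrapositive of (P → Q) is (¬Q → ¬P); it is logically equivalent to the original.
Here P = 'f is uniformly continuous on D' and Q = 'f is continuous on D'.

If not (f is continuous on D), then not (f is uniformly continuous on D).


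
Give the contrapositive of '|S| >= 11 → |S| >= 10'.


The contrapositive of (P → Q) is (¬Q → ¬P); it is logically equivalent to the original.
Here P = '|S| >= 11' and Q = '|S| >= 10'.

If not (|S| >= 10), then not (|S| >= 11).


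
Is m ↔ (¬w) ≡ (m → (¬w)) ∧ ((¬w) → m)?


Compare truth tables:
m | w | φ | ψ
-------------
F | F | F | F
T | F | T | T
F | T | T | T
T | T | F | F
The columns φ and ψ agree on every row.

Yes, they are logically equivalent.


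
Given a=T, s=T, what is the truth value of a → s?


Implication is false only when antecedent is true and consequent is false.
Substitute: a=T, s=T.
T → T evaluates to T.

T


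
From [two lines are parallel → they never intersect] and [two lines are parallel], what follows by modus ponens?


Modus ponens: from (P → Q) and P, infer Q.
P = 'two lines are parallel' is asserted, and P → Q holds, so Q follows.

they never intersect.


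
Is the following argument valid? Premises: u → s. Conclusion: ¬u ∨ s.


This matches the form of material implication: the conclusion follows in every model of the premises.

Valid.


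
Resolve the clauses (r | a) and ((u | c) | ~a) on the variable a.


The clauses contain complementary literals a and ~a.
Resolution eliminates this pair and disjoins the remaining literals (merging duplicates).

((r | c) | u)


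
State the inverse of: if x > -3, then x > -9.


The inverse of (P → Q) is (¬P → ¬Q). It is equivalent to the converse, not to the original.
Here P = 'x > -3' and Q = 'x > -9'.

If not (x > -3), then not (x > -9).


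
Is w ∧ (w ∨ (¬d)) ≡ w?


Compare truth tables:
d | w | φ | ψ
-------------
F | F | F | F
T | F | F | F
F | T | T | T
T | T | T | T
The columns φ and ψ agree on every row.

Yes, they are logically equivalent.


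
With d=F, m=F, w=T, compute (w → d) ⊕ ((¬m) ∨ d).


Substitute d=F, m=F, w=T:
w → d = T → F = F
¬m = T
(¬m) ∨ d = T ∨ F = T
(w → d) ⊕ ((¬m) ∨ d) = F ⊕ T = T

T


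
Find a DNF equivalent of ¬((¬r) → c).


Step 1: Rewrite implication then negate: ¬(¬(¬r) ∨ c) = (¬r) ∧ ¬c.

(¬r) ∧ (¬c)


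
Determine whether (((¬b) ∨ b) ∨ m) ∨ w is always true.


Build the truth table over {b, m, w}:
b | m | w | φ
-------------
F | F | F | T
T | F | F | T
F | T | F | T
T | T | F | T
F | F | T | T
T | F | T | T
F | T | T | T
T | T | T | T
Every row evaluates to true.

Yes, it is a tautology.


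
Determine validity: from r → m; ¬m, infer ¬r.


This matches the form of modus tollens: the conclusion follows in every model of the premises.

Valid.


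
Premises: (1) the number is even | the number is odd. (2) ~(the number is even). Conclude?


Disjunctive syllogism: from (P ∨ Q) and ¬P, infer Q.
One disjunct, 'the number is even', is ruled out; the other must hold.

the number is odd


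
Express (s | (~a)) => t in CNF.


Step 1: Rewrite as ¬(s ∨ (¬a)) ∨ t = (¬s ∧ ¬(¬a)) ∨ t.
Step 2: Distribute ∨ over ∧.
Step 3: Eliminate any double negations (¬¬X = X).

((~s) | t) & (a | t)


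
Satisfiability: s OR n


Search for a satisfying assignment over {n, s}.
Try n=T, s=F: the formula evaluates to T.
A satisfying assignment exists.

Satisfiable.


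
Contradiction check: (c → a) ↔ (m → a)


Truth table over {a, c, m}:
a | c | m | φ
-------------
F | F | F | T
T | F | F | T
F | T | F | F
T | T | F | T
F | F | T | F
T | F | T | T
F | T | T | T
T | T | T | T
Satisfying assignment at row 1: a=F, c=F, m=F gives T.

No, it is not a contradiction.


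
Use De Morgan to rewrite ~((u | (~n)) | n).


De Morgan: the negation of a disjunction is the conjunction of the negations.
Distribute ~ across |, flipping it to &, and negate each literal.

((~u) & n) & (~n)


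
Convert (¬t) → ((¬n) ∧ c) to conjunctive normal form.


Step 1: Rewrite (¬t) → ((¬n) ∧ c) as ¬(¬t) ∨ ((¬n) ∧ c).
Step 2: Distribute ∨ over ∧.
Step 3: Eliminate any double negations (¬¬X = X).

(t ∨ (¬n)) ∧ (t ∨ c)


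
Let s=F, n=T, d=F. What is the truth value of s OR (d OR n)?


Substitute s=F, n=T, d=F:
d OR n = F OR T = T
s OR (d OR n) = F OR T = T

T


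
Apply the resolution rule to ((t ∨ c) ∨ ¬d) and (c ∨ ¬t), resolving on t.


The clauses contain complementary literals t and ¬t.
Resolution eliminates this pair and disjoins the remaining literals (merging duplicates).

(¬d ∨ c)


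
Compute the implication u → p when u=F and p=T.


Implication is false only when antecedent is true and consequent is false.
Substitute: u=F, p=T.
F → T evaluates to T.

T


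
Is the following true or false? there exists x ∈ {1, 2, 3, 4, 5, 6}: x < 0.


Evaluate the predicate on each element: 1:F, 2:F, 3:F, 4:F, 5:F, 6:F.
No element satisfies the predicate.

F


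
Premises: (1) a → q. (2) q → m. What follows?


Hypothetical syllogism: from (P → Q) and (Q → R), infer (P → R).
Chain the two implications through the shared middle term 'q'.

a → m


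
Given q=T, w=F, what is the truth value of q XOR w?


Exclusive or is true when exactly one operand is true.
Substitute: q=T, w=F.
T XOR F evaluates to T.

T


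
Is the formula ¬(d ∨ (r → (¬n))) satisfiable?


Search for a satisfying assignment over {d, n, r}.
Try d=F, n=T, r=T: the formula evaluates to T.
A satisfying assignment exists.

Satisfiable.


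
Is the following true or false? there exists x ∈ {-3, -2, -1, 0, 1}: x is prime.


Evaluate the predicate on each element: -3:F, -2:F, -1:F, 0:F, 1:F.
No element satisfies the predicate.

F


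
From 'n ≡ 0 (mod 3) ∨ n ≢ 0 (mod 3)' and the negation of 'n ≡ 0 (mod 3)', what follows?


Disjunctive syllogism: from (P ∨ Q) and ¬P, infer Q.
One disjunct, 'n ≡ 0 (mod 3)', is ruled out; the other must hold.

n ≢ 0 (mod 3)


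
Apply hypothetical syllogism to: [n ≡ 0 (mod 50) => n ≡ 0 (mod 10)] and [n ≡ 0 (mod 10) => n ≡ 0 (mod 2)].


Hypothetical syllogism: from (P → Q) and (Q → R), infer (P → R).
Chain the two implications through the shared middle term 'n ≡ 0 (mod 10)'.

n ≡ 0 (mod 50) => n ≡ 0 (mod 2)


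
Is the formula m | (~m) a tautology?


Build the truth table over {m}:
m | φ
-----
False | True
True | True
Every row evaluates to true.

Yes, it is a tautology.


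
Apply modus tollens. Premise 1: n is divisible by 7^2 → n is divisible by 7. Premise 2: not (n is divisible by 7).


Modus tollens: from (P → Q) and ¬Q, infer ¬P.
Q = 'n is divisible by 7' is denied; since P → Q, P must also fail.

Not (n is divisible by 7^2).


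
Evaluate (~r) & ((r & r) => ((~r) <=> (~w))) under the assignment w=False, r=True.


Substitute w=False, r=True:
~r = False
r & r = True & True = True
~r = False
~w = True
(~r) <=> (~w) = False <=> True = False
(r & r) => ((~r) <=> (~w)) = True => False = False
(~r) & ((r & r) => ((~r) <=> (~w))) = False & False = False

False


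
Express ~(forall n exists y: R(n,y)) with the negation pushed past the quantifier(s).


Negation flips each quantifier (∀↔∃) and negates the inner predicate.
¬(forall n exists y: φ) = exists n forall y: ¬φ.

exists n forall y: ~(R(n,y))


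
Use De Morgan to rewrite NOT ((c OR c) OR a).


De Morgan: the negation of a disjunction is the conjunction of the negations.
Distribute NOT across OR, flipping it to AND, and negate each literal.

((NOT c) AND (NOT c)) AND (NOT a)


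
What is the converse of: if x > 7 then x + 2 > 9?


The converse of (P → Q) is (Q → P). It is not in general equivalent to the original.
Here P = 'x > 7' and Q = 'x + 2 > 9'.

If x + 2 > 9, then x > 7.


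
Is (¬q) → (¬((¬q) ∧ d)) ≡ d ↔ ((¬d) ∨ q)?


Compare truth tables:
d | q | φ | ψ
-------------
F | F | T | F
T | F | F | F
F | T | T | F
T | T | T | T
They differ at row 1 (d=F, q=F): φ=T but ψ=F.

No, they are not logically equivalent.


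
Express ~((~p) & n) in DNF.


Step 1: Apply De Morgan: ¬((¬p) ∧ n) = ¬(¬p) ∨ ¬n.
Step 2: Eliminate any double negations (¬¬X = X).

p | (~n)


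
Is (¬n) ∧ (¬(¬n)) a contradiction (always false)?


Truth table over {n}:
n | φ
-----
F | F
T | F
Every row is false.

Yes, it is a contradiction.


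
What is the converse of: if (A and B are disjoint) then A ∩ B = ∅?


The converse of (P → Q) is (Q → P). It is not in general equivalent to the original.
Here P = '(A and B are disjoint)' and Q = 'A ∩ B = ∅'.

If A ∩ B = ∅, then (A and B are disjoint).


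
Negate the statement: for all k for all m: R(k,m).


Negation flips each quantifier (∀↔∃) and negates the inner predicate.
¬(for all k for all m: φ) = there exists k there exists m: ¬φ.

there exists k there exists m: NOT(R(k,m))


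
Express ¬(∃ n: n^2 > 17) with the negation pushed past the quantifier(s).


¬(∀ x: φ) = ∃ x: ¬φ, and ¬(∃ x: φ) = ∀ x: ¬φ.
Apply to the existential statement.

∀ n: ¬(n^2 > 17)


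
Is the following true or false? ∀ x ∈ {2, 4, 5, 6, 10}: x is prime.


Evaluate the predicate on each element: 2:T, 4:F, 5:T, 6:F, 10:F.
Counterexample x = 4 fails the predicate.

F


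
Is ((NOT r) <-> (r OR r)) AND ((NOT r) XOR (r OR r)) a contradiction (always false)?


Truth table over {r}:
r | φ
-----
F | F
T | F
Every row is false.

Yes, it is a contradiction.


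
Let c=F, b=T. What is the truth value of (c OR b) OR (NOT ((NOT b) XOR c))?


Substitute c=F, b=T:
c OR b = F OR T = T
NOT b = F
(NOT b) XOR c = F XOR F = F
NOT ((NOT b) XOR c) = T
(c OR b) OR (NOT ((NOT b) XOR c)) = T OR T = T

T


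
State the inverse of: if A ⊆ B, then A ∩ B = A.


The inverse of (P → Q) is (¬P → ¬Q). It is equivalent to the converse, not to the original.
Here P = 'A ⊆ B' and Q = 'A ∩ B = A'.

If not (A ⊆ B), then not (A ∩ B = A).


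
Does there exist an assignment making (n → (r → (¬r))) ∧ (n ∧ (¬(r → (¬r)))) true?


Check all 4 assignments over {n, r}:
n | r | φ
---------
F | F | F
T | F | F
F | T | F
T | T | F
No assignment makes the formula true.

Unsatisfiable.


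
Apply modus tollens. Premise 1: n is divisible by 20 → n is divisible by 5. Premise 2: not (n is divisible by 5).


Modus tollens: from (P → Q) and ¬Q, infer ¬P.
Q = 'n is divisible by 5' is denied; since P → Q, P must also fail.

Not (n is divisible by 20).


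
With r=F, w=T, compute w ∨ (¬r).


Substitute r=F, w=T:
¬r = T
w ∨ (¬r) = T ∨ T = T

T


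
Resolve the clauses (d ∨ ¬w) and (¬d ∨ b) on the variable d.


The clauses contain complementary literals d and ¬d.
Resolution eliminates this pair and disjoins the remaining literals (merging duplicates).

(¬w ∨ b)


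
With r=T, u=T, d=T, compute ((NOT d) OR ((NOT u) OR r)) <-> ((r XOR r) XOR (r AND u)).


Substitute r=T, u=T, d=T:
NOT d = F
NOT u = F
(NOT u) OR r = F OR T = T
(NOT d) OR ((NOT u) OR r) = F OR T = T
r XOR r = T XOR T = F
r AND u = T AND T = T
(r XOR r) XOR (r AND u) = F XOR T = T
((NOT d) OR ((NOT u) OR r)) <-> ((r XOR r) XOR (r AND u)) = T <-> T = T

T


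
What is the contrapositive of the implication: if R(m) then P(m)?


The contrapositive of (P → Q) is (¬Q → ¬P); it is logically equivalent to the original.
Here P = 'R(m)' and Q = 'P(m)'.

If not (P(m)), then not (R(m)).


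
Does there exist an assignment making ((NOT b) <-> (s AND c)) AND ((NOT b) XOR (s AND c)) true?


Check all 8 assignments over {b, c, s}:
b | c | s | φ
-------------
F | F | F | F
T | F | F | F
F | T | F | F
T | T | F | F
F | F | T | F
T | F | T | F
F | T | T | F
T | T | T | F
No assignment makes the formula true.

Unsatisfiable.


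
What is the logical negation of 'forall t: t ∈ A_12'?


¬(forall x: φ) = exists x: ¬φ, and ¬(exists x: φ) = forall x: ¬φ.
Apply to the universal statement.

exists t: ~(t ∈ A_12)


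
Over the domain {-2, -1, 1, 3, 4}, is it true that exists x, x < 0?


Evaluate the predicate on each element: -2:True, -1:True, 1:False, 3:False, 4:False.
Witness x = -2 satisfies the predicate.

True


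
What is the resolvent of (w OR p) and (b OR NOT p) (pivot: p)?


The clauses contain complementary literals p and NOTp.
Resolution eliminates this pair and disjoins the remaining literals (merging duplicates).

(w OR b)


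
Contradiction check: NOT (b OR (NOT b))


Truth table over {b}:
b | φ
-----
F | F
T | F
Every row is false.

Yes, it is a contradiction.


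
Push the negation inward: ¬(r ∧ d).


De Morgan: the negation of a conjunction is the disjunction of the negations.
Distribute ¬ across ∧, flipping it to ∨, and negate each literal.

(¬r) ∨ (¬d)


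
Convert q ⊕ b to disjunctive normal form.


Step 1: q ⊕ b is true exactly when they disagree: (q ∧ ¬b) ∨ (¬q ∧ b).

(q ∧ (¬b)) ∨ ((¬q) ∧ b)


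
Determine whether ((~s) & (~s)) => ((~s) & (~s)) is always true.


Build the truth table over {s}:
s | φ
-----
False | True
True | True
Every row evaluates to true.

Yes, it is a tautology.


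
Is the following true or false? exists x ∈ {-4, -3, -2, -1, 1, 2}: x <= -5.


Evaluate the predicate on each element: -4:False, -3:False, -2:False, -1:False, 1:False, 2:False.
No element satisfies the predicate.

False


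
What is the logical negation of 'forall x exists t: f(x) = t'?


Negation flips each quantifier (∀↔∃) and negates the inner predicate.
¬(forall x exists t: φ) = exists x forall t: ¬φ.

exists x forall t: ~(f(x) = t)


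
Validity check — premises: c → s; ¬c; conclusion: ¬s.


This is denying the antecedent (fallacy). There exist truth assignments where the premises are all true but the conclusion is false.

Invalid.


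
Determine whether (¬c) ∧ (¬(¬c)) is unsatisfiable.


Truth table over {c}:
c | φ
-----
F | F
T | F
Every row is false.

Yes, it is a contradiction.


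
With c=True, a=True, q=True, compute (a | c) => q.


Substitute c=True, a=True, q=True:
a | c = True | True = True
(a | c) => q = True => True = True

True


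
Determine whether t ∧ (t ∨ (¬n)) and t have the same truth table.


Compare truth tables:
n | t | φ | ψ
-------------
F | F | F | F
T | F | F | F
F | T | T | T
T | T | T | T
The columns φ and ψ agree on every row.

Yes, they are logically equivalent.


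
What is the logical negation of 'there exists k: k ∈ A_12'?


¬(for all x: φ) = there exists x: ¬φ, and ¬(there exists x: φ) = for all x: ¬φ.
Apply to the existential statement.

for all k: NOT(k ∈ A_12)


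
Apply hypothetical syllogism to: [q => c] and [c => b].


Hypothetical syllogism: from (P → Q) and (Q → R), infer (P → R).
Chain the two implications through the shared middle term 'c'.

q => b


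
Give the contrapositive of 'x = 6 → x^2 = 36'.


The contrapositive of (P → Q) is (¬Q → ¬P); it is logically equivalent to the original.
Here P = 'x = 6' and Q = 'x^2 = 36'.

If not (x^2 = 36), then not (x = 6).


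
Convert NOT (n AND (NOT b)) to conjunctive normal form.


Step 1: Apply De Morgan: ¬(n ∧ (¬b)) = ¬n ∨ ¬(¬b).
Step 2: Eliminate any double negations (¬¬X = X).

(NOT n) OR b


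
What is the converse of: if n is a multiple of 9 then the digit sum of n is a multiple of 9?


The converse of (P → Q) is (Q → P). It is not in general equivalent to the original.
Here P = 'n is a multiple of 9' and Q = 'the digit sum of n is a multiple of 9'.

If the digit sum of n is a multiple of 9, then n is a multiple of 9.


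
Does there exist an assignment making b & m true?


Search for a satisfying assignment over {b, m}.
Try b=True, m=True: the formula evaluates to True.
A satisfying assignment exists.

Satisfiable.


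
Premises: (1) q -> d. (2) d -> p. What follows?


Hypothetical syllogism: from (P → Q) and (Q → R), infer (P → R).
Chain the two implications through the shared middle term 'd'.

q -> p


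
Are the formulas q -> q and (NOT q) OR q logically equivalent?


Compare truth tables:
q | φ | ψ
---------
F | T | T
T | T | T
The columns φ and ψ agree on every row.

Yes, they are logically equivalent.


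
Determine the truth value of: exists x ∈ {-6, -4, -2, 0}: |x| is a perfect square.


Evaluate the predicate on each element: -6:False, -4:True, -2:False, 0:True.
Witness x = -4 satisfies the predicate.

True


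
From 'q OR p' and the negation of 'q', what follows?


Disjunctive syllogism: from (P ∨ Q) and ¬P, infer Q.
One disjunct, 'q', is ruled out; the other must hold.

p


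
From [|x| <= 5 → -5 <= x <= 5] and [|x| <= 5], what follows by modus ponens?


Modus ponens: from (P → Q) and P, infer Q.
P = '|x| <= 5' is asserted, and P → Q holds, so Q follows.

-5 <= x <= 5.


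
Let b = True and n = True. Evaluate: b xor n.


Exclusive or is true when exactly one operand is true.
Substitute: b=True, n=True.
True xor True evaluates to False.

False


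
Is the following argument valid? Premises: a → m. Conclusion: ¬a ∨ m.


This matches the form of material implication: the conclusion follows in every model of the premises.

Valid.


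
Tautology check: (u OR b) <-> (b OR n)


Build the truth table over {b, n, u}:
b | n | u | φ
-------------
F | F | F | T
T | F | F | T
F | T | F | F
T | T | F | T
F | F | T | F
T | F | T | T
F | T | T | T
T | T | T | T
Counterexample at row 3: with b=F, n=T, u=F, the formula is F.

No, it is not a tautology.


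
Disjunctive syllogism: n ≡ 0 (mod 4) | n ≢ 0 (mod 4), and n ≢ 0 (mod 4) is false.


Disjunctive syllogism: from (P ∨ Q) and ¬P, infer Q.
One disjunct, 'n ≢ 0 (mod 4)', is ruled out; the other must hold.

n ≡ 0 (mod 4)


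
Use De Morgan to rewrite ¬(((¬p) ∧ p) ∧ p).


De Morgan: the negation of a conjunction is the disjunction of the negations.
Distribute ¬ across ∧, flipping it to ∨, and negate each literal.

(p ∨ (¬p)) ∨ (¬p)


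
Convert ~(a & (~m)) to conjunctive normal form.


Step 1: Apply De Morgan: ¬(a ∧ (¬m)) = ¬a ∨ ¬(¬m).
Step 2: Eliminate any double negations (¬¬X = X).

(~a) | m


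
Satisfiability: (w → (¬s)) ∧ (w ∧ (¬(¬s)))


Check all 4 assignments over {s, w}:
s | w | φ
---------
F | F | F
T | F | F
F | T | F
T | T | F
No assignment makes the formula true.

Unsatisfiable.


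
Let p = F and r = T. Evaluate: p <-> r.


Biconditional is true when both operands have the same truth value.
Substitute: p=F, r=T.
F <-> T evaluates to F.

F


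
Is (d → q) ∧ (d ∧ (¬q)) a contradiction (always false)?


Truth table over {d, q}:
d | q | φ
---------
F | F | F
T | F | F
F | T | F
T | T | F
Every row is false.

Yes, it is a contradiction.


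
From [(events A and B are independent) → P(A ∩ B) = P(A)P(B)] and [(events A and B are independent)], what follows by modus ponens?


Modus ponens: from (P → Q) and P, infer Q.
P = '(events A and B are independent)' is asserted, and P → Q holds, so Q follows.

P(A ∩ B) = P(A)P(B).


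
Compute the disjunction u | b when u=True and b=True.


Disjunction is false only when both operands are false.
Substitute: u=True, b=True.
True | True evaluates to True.

True


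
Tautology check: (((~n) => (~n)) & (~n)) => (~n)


Build the truth table over {n}:
n | φ
-----
False | True
True | True
Every row evaluates to true.

Yes, it is a tautology.


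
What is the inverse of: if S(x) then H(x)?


The inverse of (P → Q) is (¬P → ¬Q). It is equivalent to the converse, not to the original.
Here P = 'S(x)' and Q = 'H(x)'.

If not (S(x)), then not (H(x)).


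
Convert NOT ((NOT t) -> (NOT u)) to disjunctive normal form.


Step 1: Rewrite implication then negate: ¬(¬(¬t) ∨ (¬u)) = (¬t) ∧ ¬(¬u).
Step 2: Eliminate any double negations (¬¬X = X).

(NOT t) AND u


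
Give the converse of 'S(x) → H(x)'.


The converse of (P → Q) is (Q → P). It is not in general equivalent to the original.
Here P = 'S(x)' and Q = 'H(x)'.

If H(x), then S(x).


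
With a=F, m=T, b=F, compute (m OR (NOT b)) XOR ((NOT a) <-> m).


Substitute a=F, m=T, b=F:
NOT b = T
m OR (NOT b) = T OR T = T
NOT a = T
(NOT a) <-> m = T <-> T = T
(m OR (NOT b)) XOR ((NOT a) <-> m) = T XOR T = F

F


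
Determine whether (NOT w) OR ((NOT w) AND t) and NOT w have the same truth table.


Compare truth tables:
t | w | φ | ψ
-------------
F | F | T | T
T | F | T | T
F | T | F | F
T | T | F | F
The columns φ and ψ agree on every row.

Yes, they are logically equivalent.


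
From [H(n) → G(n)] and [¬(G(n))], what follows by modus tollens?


Modus tollens: from (P → Q) and ¬Q, infer ¬P.
Q = 'G(n)' is denied; since P → Q, P must also fail.

Not (H(n)).


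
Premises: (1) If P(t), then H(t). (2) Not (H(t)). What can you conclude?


Modus tollens: from (P → Q) and ¬Q, infer ¬P.
Q = 'H(t)' is denied; since P → Q, P must also fail.

Not (P(t)).


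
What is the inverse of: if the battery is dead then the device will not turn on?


The inverse of (P → Q) is (¬P → ¬Q). It is equivalent to the converse, not to the original.
Here P = 'the battery is dead' and Q = 'the device will not turn on'.

If not (the battery is dead), then not (the device will not turn on).


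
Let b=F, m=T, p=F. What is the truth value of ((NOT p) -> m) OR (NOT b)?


Substitute b=F, m=T, p=F:
NOT p = T
(NOT p) -> m = T -> T = T
NOT b = T
((NOT p) -> m) OR (NOT b) = T OR T = T

T


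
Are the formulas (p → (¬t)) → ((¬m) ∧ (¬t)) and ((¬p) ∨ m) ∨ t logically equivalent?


Compare truth tables:
m | p | t | φ | ψ
-----------------
F | F | F | T | T
T | F | F | F | T
F | T | F | T | F
T | T | F | F | T
F | F | T | F | T
T | F | T | F | T
F | T | T | T | T
T | T | T | T | T
They differ at row 2 (m=T, p=F, t=F): φ=F but ψ=T.

No, they are not logically equivalent.


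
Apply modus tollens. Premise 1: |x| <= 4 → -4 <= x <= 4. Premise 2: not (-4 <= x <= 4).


Modus tollens: from (P → Q) and ¬Q, infer ¬P.
Q = '-4 <= x <= 4' is denied; since P → Q, P must also fail.

Not (|x| <= 4).


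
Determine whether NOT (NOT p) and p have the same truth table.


Compare truth tables:
p | φ | ψ
---------
F | F | F
T | T | T
The columns φ and ψ agree on every row.

Yes, they are logically equivalent.


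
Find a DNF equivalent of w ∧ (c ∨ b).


Step 1: Distribute ∧ over ∨: w ∧ (c ∨ b) = (w ∧ c) ∨ (w ∧ b).

(w ∧ c) ∨ (w ∧ b)


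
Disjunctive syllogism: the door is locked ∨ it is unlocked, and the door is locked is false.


Disjunctive syllogism: from (P ∨ Q) and ¬P, infer Q.
One disjunct, 'the door is locked', is ruled out; the other must hold.

it is unlocked


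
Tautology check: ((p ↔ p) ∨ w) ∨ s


Build the truth table over {p, s, w}:
p | s | w | φ
-------------
F | F | F | T
T | F | F | T
F | T | F | T
T | T | F | T
F | F | T | T
T | F | T | T
F | T | T | T
T | T | T | T
Every row evaluates to true.

Yes, it is a tautology.


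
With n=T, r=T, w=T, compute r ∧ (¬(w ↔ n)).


Substitute n=T, r=T, w=T:
w ↔ n = T ↔ T = T
¬(w ↔ n) = F
r ∧ (¬(w ↔ n)) = T ∧ F = F

F


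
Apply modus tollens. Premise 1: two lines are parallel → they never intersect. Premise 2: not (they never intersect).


Modus tollens: from (P → Q) and ¬Q, infer ¬P.
Q = 'they never intersect' is denied; since P → Q, P must also fail.

Not (two lines are parallel).


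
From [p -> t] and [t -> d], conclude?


Hypothetical syllogism: from (P → Q) and (Q → R), infer (P → R).
Chain the two implications through the shared middle term 't'.

p -> d


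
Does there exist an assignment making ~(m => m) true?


Check all 2 assignments over {m}:
m | φ
-----
False | False
True | False
No assignment makes the formula true.

Unsatisfiable.


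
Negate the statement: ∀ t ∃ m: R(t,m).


Negation flips each quantifier (∀↔∃) and negates the inner predicate.
¬(∀ t ∃ m: φ) = ∃ t ∀ m: ¬φ.

∃ t ∀ m: ¬(R(t,m))


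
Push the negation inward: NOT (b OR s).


De Morgan: the negation of a disjunction is the conjunction of the negations.
Distribute NOT across OR, flipping it to AND, and negate each literal.

(NOT b) AND (NOT s)


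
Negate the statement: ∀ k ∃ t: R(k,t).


Negation flips each quantifier (∀↔∃) and negates the inner predicate.
¬(∀ k ∃ t: φ) = ∃ k ∀ t: ¬φ.

∃ k ∀ t: ¬(R(k,t))
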